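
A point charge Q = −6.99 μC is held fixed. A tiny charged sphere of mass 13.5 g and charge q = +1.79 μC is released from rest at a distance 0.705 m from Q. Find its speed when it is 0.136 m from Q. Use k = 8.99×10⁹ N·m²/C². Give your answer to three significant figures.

Only the electrostatic force acts, so mechanical energy is conserved: ½mv² = U₁ − U₂ = kQq(1/r₁ − 1/r₂).
U₁ − U₂ = (8.99×10⁹ N·m²/C²)(-6.99×10⁻⁶ C)(1.79×10⁻⁶ C)(1/0.705 − 1/0.136) = 0.668 J.
v = √(2·0.668/0.0135) = 9.94 m/s.

9.94 m/s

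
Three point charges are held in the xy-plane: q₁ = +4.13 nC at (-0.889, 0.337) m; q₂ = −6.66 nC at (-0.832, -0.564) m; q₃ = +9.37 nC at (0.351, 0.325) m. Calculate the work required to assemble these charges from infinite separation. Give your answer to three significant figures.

-3.72×10⁻⁷ J

The work to assemble the configuration equals its total potential energy, U = Σ kqᵢqⱼ/rᵢⱼ over all pairs.
Pair separations: r₁₂ = 0.903 m, r₁₃ = 1.24 m, r₂₃ = 1.48 m.
U = (-2.74×10⁻⁷) + (2.81×10⁻⁷) + (-3.79×10⁻⁷) = -3.72×10⁻⁷ J.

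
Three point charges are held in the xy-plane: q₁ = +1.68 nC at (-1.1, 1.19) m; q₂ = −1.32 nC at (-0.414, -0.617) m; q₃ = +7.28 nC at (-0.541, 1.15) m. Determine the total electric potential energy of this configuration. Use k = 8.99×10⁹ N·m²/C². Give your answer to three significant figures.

1.37×10⁻⁷ J

The assembly work is the sum of pairwise potential energies, U = Σ_{i<j} kqᵢqⱼ/rᵢⱼ.
Pair separations: r₁₂ = 1.93 m, r₁₃ = 0.560 m, r₂₃ = 1.77 m.
U = (-1.03×10⁻⁸) + (1.96×10⁻⁷) + (-4.88×10⁻⁸) = 1.37×10⁻⁷ J.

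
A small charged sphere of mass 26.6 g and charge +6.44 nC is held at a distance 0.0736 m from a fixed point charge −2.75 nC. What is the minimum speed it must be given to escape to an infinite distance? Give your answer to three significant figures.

To just escape, total mechanical energy must reach zero at infinity: ½mv²_min + U = 0, so ½mv²_min = −U = |kQq|/r.
|U| = |kQq|/r = (8.99×10⁹ N·m²/C²)(2.75×10⁻⁹)(6.44×10⁻⁹)/(0.0736) = 2.16×10⁻⁶ J.
v_min = √(2|U|/m) = √(2·2.16×10⁻⁶/0.0266) = 0.0128 m/s.

0.0128 m/s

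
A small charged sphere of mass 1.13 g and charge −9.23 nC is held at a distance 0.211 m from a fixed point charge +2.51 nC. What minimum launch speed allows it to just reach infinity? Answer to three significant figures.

0.0418 m/s

To just escape, total mechanical energy must reach zero at infinity: ½mv²_min + U = 0, so ½mv²_min = −U = |kQq|/r.
|U| = |kQq|/r = (8.99×10⁹ N·m²/C²)(2.51×10⁻⁹)(9.23×10⁻⁹)/(0.211) = 9.87×10⁻⁷ J.
v_min = √(2|U|/m) = √(2·9.87×10⁻⁷/1.13×10⁻³) = 0.0418 m/s.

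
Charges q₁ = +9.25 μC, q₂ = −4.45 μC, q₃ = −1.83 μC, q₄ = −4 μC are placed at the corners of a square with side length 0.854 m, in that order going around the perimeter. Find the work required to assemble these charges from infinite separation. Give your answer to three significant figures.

-0.654 J

The assembly work is the sum of pairwise potential energies, U = Σ_{i<j} kqᵢqⱼ/rᵢⱼ.
The four side pairs have separation 0.854 m and the two diagonal pairs 1.21 m.
Summing all 6 pair terms gives U = -0.654 J.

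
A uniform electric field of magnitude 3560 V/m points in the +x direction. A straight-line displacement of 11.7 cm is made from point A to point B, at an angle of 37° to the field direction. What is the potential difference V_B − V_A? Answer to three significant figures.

Only the component of displacement along E changes the potential: ΔV = −E·d·cosθ.
ΔV = −(3560 V/m)(0.117 m)cos37° = -333 V.

-333 V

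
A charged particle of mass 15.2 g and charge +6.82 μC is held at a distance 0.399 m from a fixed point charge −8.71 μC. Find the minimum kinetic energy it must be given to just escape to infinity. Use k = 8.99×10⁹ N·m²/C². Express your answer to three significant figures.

1.34 J

To just escape, total mechanical energy must reach zero at infinity: ½mv²_min + U = 0, so ½mv²_min = −U = |kQq|/r.
|U| = |kQq|/r = (8.99×10⁹ N·m²/C²)(8.71×10⁻⁶)(6.82×10⁻⁶)/(0.399) = 1.34 J.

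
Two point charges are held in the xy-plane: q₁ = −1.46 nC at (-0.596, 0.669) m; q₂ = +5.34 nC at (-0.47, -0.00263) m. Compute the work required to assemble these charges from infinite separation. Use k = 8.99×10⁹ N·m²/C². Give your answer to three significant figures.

The work to assemble the configuration equals its total potential energy, U = Σ kqᵢqⱼ/rᵢⱼ over all pairs.
Pair separations: r₁₂ = 0.683 m.
U = (-1.03×10⁻⁷) = -1.03×10⁻⁷ J.

-1.03×10⁻⁷ J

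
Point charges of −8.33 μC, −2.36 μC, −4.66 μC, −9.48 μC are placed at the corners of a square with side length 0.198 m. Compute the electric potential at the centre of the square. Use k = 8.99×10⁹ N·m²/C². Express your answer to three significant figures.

-1.59×10⁶ V

The total potential is the scalar sum of each charge's contribution, V = Σ kqᵢ/rᵢ.
The distance from each corner to the centre is a√2/2 = 0.140 m.
V = k[(-8.33×10⁻⁶)/(0.140) + (-2.36×10⁻⁶)/(0.140) + (-4.66×10⁻⁶)/(0.140) + (-9.48×10⁻⁶)/(0.140)] = -1.59×10⁶ V.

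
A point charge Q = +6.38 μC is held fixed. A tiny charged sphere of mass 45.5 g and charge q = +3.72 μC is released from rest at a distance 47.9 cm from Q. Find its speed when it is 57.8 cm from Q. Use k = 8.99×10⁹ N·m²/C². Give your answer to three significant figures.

1.83 m/s

Only the electrostatic force acts, so mechanical energy is conserved: ½mv² = U₁ − U₂ = kQq(1/r₁ − 1/r₂).
U₁ − U₂ = (8.99×10⁹ N·m²/C²)(6.38×10⁻⁶ C)(3.72×10⁻⁶ C)(1/0.479 − 1/0.578) = 0.0763 J.
v = √(2·0.0763/0.0455) = 1.83 m/s.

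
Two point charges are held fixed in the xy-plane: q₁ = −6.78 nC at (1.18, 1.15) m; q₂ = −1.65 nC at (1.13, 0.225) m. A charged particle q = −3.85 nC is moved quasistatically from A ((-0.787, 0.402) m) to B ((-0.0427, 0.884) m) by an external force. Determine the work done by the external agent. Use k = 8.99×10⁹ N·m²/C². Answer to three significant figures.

For quasistatic motion the external work equals the change in potential energy: W_ext = qΔV = q(V_B − V_A).
At A: distances to the source charges are 2.10 m, 1.93 m; V_A = Σ kqᵢ/rᵢ = -36.7 V.
At B: distances to the source charges are 1.25 m, 1.35 m; V_B = Σ kqᵢ/rᵢ = -59.7 V.
ΔV = V_B − V_A = -23.1 V.
W_ext = qΔV = (-3.85×10⁻⁹ C)(-23.1 V) = 8.88×10⁻⁸ J.

8.88×10⁻⁸ J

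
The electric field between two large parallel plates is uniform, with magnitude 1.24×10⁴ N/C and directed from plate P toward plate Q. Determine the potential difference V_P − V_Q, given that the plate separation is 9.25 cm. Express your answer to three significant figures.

1150 V

In a uniform field, potential decreases in the direction of E: ΔV = −E·d for a displacement d parallel to E.
Going from Q to P is a displacement of 9.25 cm opposite to the field, so V_P − V_Q = +Ed = 1150 V.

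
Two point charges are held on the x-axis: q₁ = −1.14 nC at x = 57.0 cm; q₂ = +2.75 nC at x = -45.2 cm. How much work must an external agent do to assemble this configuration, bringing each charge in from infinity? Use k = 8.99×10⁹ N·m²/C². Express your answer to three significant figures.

The work to assemble the configuration equals its total potential energy, U = Σ kqᵢqⱼ/rᵢⱼ over all pairs.
Pair separations: r₁₂ = 1.02 m.
U = (-2.76×10⁻⁸) = -2.76×10⁻⁸ J.

-2.76×10⁻⁸ J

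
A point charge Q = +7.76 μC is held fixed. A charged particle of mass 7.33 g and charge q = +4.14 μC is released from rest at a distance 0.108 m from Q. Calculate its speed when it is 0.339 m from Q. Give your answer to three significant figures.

22.3 m/s

Only the electrostatic force acts, so mechanical energy is conserved: ½mv² = U₁ − U₂ = kQq(1/r₁ − 1/r₂).
U₁ − U₂ = (8.99×10⁹ N·m²/C²)(7.76×10⁻⁶ C)(4.14×10⁻⁶ C)(1/0.108 − 1/0.339) = 1.82 J.
v = √(2·1.82/7.33×10⁻³) = 22.3 m/s.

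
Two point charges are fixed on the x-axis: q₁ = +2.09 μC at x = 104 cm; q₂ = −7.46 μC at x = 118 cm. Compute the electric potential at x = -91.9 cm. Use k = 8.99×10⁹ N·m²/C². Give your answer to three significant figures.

Electric potential is a scalar, so the contributions from each charge add algebraically: V = Σ kqᵢ/rᵢ.
Distances from the field point to each charge: r₁ = 1.96 m, r₂ = 2.10 m.
V = k[(2.09×10⁻⁶)/(1.96) + (-7.46×10⁻⁶)/(2.10)] = -2.24×10⁴ V.

-2.24×10⁴ V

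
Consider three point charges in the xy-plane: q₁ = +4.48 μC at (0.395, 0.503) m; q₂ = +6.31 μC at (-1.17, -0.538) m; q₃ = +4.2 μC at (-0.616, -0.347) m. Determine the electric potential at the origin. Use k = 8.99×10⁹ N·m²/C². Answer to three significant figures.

The total potential is the scalar sum of each charge's contribution, V = Σ kqᵢ/rᵢ.
Distances from the field point to each charge: r₁ = 0.640 m, r₂ = 1.29 m, r₃ = 0.707 m.
V = k[(4.48×10⁻⁶)/(0.640) + (6.31×10⁻⁶)/(1.29) + (4.20×10⁻⁶)/(0.707)] = 1.60×10⁵ V.

1.60×10⁵ V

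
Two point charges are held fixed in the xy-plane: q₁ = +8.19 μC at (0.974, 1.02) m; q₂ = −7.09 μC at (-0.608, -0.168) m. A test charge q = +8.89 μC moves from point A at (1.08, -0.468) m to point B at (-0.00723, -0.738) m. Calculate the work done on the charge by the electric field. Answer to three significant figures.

0.467 J

The work done by the electric force is W_field = −ΔU = −q(V_B − V_A) = q(V_A − V_B).
At A: distances to the source charges are 1.49 m, 1.71 m; V_A = Σ kqᵢ/rᵢ = 1.22×10⁴ V.
At B: distances to the source charges are 2.01 m, 0.828 m; V_B = Σ kqᵢ/rᵢ = -4.04×10⁴ V.
ΔV = V_B − V_A = -5.26×10⁴ V.
W_field = −qΔV = −(8.89×10⁻⁶ C)(-5.26×10⁴ V) = 0.467 J.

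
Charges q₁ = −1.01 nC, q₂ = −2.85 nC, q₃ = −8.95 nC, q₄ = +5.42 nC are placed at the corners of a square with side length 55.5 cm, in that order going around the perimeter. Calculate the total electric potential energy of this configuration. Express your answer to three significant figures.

-4.88×10⁻⁷ J

The work to assemble the configuration equals its total potential energy, U = Σ kqᵢqⱼ/rᵢⱼ over all pairs.
The four side pairs have separation 0.555 m and the two diagonal pairs 0.785 m.
Summing all 6 pair terms gives U = -4.88×10⁻⁷ J.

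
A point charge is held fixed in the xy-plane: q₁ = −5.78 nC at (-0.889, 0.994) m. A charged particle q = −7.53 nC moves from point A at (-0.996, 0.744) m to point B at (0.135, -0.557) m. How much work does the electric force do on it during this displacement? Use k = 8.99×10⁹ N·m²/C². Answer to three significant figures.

The work done by the electric force is W_field = −ΔU = −q(V_B − V_A) = q(V_A − V_B).
At A: distance to the source charge is 0.272 m; V_A = kq₁/r = -191 V.
At B: distance to the source charge is 1.86 m; V_B = kq₁/r = -28.0 V.
ΔV = V_B − V_A = 163 V.
W_field = −qΔV = −(-7.53×10⁻⁹ C)(163 V) = 1.23×10⁻⁶ J.

1.23×10⁻⁶ J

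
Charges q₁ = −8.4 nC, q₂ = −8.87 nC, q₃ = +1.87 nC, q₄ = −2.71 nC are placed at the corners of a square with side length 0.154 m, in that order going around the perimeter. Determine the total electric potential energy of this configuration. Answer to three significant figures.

The assembly work is the sum of pairwise potential energies, U = Σ_{i<j} kqᵢqⱼ/rᵢⱼ.
The four side pairs have separation 0.154 m and the two diagonal pairs 0.218 m.
Summing all 6 pair terms gives U = 4.76×10⁻⁶ J.

4.76×10⁻⁶ J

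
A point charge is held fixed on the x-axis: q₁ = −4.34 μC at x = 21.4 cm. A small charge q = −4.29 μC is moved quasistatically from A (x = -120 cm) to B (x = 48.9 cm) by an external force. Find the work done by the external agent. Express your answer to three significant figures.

0.490 J

For quasistatic motion the external work equals the change in potential energy: W_ext = qΔV = q(V_B − V_A).
At A: distance to the source charge is 1.41 m; V_A = kq₁/r = -2.76×10⁴ V.
At B: distance to the source charge is 0.275 m; V_B = kq₁/r = -1.42×10⁵ V.
ΔV = V_B − V_A = -1.14×10⁵ V.
W_ext = qΔV = (-4.29×10⁻⁶ C)(-1.14×10⁵ V) = 0.490 J.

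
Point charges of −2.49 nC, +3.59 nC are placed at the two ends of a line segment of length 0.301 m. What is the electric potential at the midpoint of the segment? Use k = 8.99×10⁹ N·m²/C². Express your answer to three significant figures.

The total potential is the scalar sum of each charge's contribution, V = Σ kqᵢ/rᵢ.
Each charge is 0.150 m from the midpoint.
V = k[(-2.49×10⁻⁹)/(0.150) + (3.59×10⁻⁹)/(0.150)] = 65.7 V.

65.7 V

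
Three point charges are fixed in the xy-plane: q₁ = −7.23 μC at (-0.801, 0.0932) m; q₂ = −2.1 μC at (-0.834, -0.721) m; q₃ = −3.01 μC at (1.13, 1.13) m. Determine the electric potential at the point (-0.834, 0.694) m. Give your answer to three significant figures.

Electric potential is a scalar, so the contributions from each charge add algebraically: V = Σ kqᵢ/rᵢ.
Distances from the field point to each charge: r₁ = 0.602 m, r₂ = 1.42 m, r₃ = 2.01 m.
V = k[(-7.23×10⁻⁶)/(0.602) + (-2.10×10⁻⁶)/(1.42) + (-3.01×10⁻⁶)/(2.01)] = -1.35×10⁵ V.

-1.35×10⁵ V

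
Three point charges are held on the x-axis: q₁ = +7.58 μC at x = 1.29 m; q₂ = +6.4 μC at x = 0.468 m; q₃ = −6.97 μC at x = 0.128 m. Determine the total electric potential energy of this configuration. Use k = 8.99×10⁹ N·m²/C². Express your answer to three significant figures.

The work to assemble the configuration equals its total potential energy, U = Σ kqᵢqⱼ/rᵢⱼ over all pairs.
Pair separations: r₁₂ = 0.822 m, r₁₃ = 1.16 m, r₂₃ = 0.340 m.
U = (0.531) + (-0.409) + (-1.18) = -1.06 J.

-1.06 J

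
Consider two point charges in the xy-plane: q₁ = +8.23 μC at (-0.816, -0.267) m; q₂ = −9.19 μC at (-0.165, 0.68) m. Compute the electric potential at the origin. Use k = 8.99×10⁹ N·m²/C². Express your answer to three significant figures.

-3.19×10⁴ V

The total potential is the scalar sum of each charge's contribution, V = Σ kqᵢ/rᵢ.
Distances from the field point to each charge: r₁ = 0.859 m, r₂ = 0.700 m.
V = k[(8.23×10⁻⁶)/(0.859) + (-9.19×10⁻⁶)/(0.700)] = -3.19×10⁴ V.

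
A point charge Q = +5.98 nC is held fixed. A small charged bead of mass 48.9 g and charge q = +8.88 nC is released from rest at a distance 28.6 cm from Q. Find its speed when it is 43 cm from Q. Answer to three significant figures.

Only the electrostatic force acts, so mechanical energy is conserved: ½mv² = U₁ − U₂ = kQq(1/r₁ − 1/r₂).
U₁ − U₂ = (8.99×10⁹ N·m²/C²)(5.98×10⁻⁹ C)(8.88×10⁻⁹ C)(1/0.286 − 1/0.430) = 5.59×10⁻⁷ J.
v = √(2·5.59×10⁻⁷/0.0489) = 4.78×10⁻³ m/s.

4.78×10⁻³ m/s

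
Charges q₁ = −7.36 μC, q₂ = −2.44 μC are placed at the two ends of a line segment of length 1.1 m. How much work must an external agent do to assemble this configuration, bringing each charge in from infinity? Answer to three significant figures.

The assembly work is the sum of pairwise potential energies, U = Σ_{i<j} kqᵢqⱼ/rᵢⱼ.
The separation is r = 1.10 m.
U = (0.147) = 0.147 J.

0.147 J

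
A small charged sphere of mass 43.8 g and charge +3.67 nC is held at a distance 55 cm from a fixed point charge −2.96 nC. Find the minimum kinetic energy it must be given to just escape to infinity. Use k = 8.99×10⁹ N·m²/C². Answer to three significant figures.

To just escape, total mechanical energy must reach zero at infinity: ½mv²_min + U = 0, so ½mv²_min = −U = |kQq|/r.
|U| = |kQq|/r = (8.99×10⁹ N·m²/C²)(2.96×10⁻⁹)(3.67×10⁻⁹)/(0.550) = 1.78×10⁻⁷ J.

1.78×10⁻⁷ J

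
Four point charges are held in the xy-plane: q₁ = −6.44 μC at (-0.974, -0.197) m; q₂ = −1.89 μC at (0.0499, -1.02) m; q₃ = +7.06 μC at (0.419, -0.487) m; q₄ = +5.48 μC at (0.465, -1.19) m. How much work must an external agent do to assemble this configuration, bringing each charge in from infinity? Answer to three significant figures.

-0.284 J

The work to assemble the configuration equals its total potential energy, U = Σ kqᵢqⱼ/rᵢⱼ over all pairs.
Pair separations: r₁₂ = 1.31 m, r₁₃ = 1.42 m, r₁₄ = 1.75 m, r₂₃ = 0.648 m, r₂₄ = 0.449 m, r₃₄ = 0.705 m.
Summing all 6 pair terms gives U = -0.284 J.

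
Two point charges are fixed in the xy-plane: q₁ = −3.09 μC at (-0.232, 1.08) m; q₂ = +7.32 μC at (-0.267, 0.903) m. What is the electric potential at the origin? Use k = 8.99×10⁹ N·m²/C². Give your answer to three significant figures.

Electric potential is a scalar, so the contributions from each charge add algebraically: V = Σ kqᵢ/rᵢ.
Distances from the field point to each charge: r₁ = 1.10 m, r₂ = 0.942 m.
V = k[(-3.09×10⁻⁶)/(1.10) + (7.32×10⁻⁶)/(0.942)] = 4.47×10⁴ V.

4.47×10⁴ V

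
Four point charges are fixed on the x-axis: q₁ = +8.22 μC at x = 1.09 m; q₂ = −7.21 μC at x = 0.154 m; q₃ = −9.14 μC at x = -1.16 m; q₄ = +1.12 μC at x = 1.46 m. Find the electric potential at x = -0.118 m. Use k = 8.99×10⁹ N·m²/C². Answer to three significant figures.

-2.50×10⁵ V

The total potential is the scalar sum of each charge's contribution, V = Σ kqᵢ/rᵢ.
Distances from the field point to each charge: r₁ = 1.21 m, r₂ = 0.272 m, r₃ = 1.04 m, r₄ = 1.58 m.
V = k[(8.22×10⁻⁶)/(1.21) + (-7.21×10⁻⁶)/(0.272) + (-9.14×10⁻⁶)/(1.04) + (1.12×10⁻⁶)/(1.58)] = -2.50×10⁵ V.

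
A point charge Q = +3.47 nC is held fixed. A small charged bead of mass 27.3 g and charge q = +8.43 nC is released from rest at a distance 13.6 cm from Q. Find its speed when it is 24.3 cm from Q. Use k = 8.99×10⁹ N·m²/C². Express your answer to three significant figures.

7.90×10⁻³ m/s

Only the electrostatic force acts, so mechanical energy is conserved: ½mv² = U₁ − U₂ = kQq(1/r₁ − 1/r₂).
U₁ − U₂ = (8.99×10⁹ N·m²/C²)(3.47×10⁻⁹ C)(8.43×10⁻⁹ C)(1/0.136 − 1/0.243) = 8.51×10⁻⁷ J.
v = √(2·8.51×10⁻⁷/0.0273) = 7.90×10⁻³ m/s.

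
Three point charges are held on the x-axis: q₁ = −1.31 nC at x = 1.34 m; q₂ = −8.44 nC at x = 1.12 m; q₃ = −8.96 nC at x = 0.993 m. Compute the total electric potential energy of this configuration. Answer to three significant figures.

The work to assemble the configuration equals its total potential energy, U = Σ kqᵢqⱼ/rᵢⱼ over all pairs.
Pair separations: r₁₂ = 0.220 m, r₁₃ = 0.347 m, r₂₃ = 0.127 m.
U = (4.52×10⁻⁷) + (3.04×10⁻⁷) + (5.35×10⁻⁶) = 6.11×10⁻⁶ J.

6.11×10⁻⁶ J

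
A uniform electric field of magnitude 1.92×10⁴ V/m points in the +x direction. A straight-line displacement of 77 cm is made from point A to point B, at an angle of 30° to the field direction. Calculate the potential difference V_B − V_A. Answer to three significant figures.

Only the component of displacement along E changes the potential: ΔV = −E·d·cosθ.
ΔV = −(1.92×10⁴ V/m)(0.770 m)cos30° = -1.28×10⁴ V.

-1.28×10⁴ V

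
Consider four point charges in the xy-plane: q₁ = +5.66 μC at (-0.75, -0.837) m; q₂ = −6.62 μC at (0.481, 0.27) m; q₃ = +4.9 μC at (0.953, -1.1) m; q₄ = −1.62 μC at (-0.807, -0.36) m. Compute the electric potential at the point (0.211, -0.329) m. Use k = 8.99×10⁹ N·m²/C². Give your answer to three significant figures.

The total potential is the scalar sum of each charge's contribution, V = Σ kqᵢ/rᵢ.
Distances from the field point to each charge: r₁ = 1.09 m, r₂ = 0.657 m, r₃ = 1.07 m, r₄ = 1.02 m.
V = k[(5.66×10⁻⁶)/(1.09) + (-6.62×10⁻⁶)/(0.657) + (4.90×10⁻⁶)/(1.07) + (-1.62×10⁻⁶)/(1.02)] = -1.69×10⁴ V.

-1.69×10⁴ V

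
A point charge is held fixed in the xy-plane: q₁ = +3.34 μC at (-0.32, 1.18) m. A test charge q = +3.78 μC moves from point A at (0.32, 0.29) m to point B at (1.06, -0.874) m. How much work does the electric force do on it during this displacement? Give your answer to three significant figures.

0.0577 J

The work done by the electric force is W_field = −ΔU = −q(V_B − V_A) = q(V_A − V_B).
At A: distance to the source charge is 1.10 m; V_A = kq₁/r = 2.74×10⁴ V.
At B: distance to the source charge is 2.47 m; V_B = kq₁/r = 1.21×10⁴ V.
ΔV = V_B − V_A = -1.53×10⁴ V.
W_field = −qΔV = −(3.78×10⁻⁶ C)(-1.53×10⁴ V) = 0.0577 J.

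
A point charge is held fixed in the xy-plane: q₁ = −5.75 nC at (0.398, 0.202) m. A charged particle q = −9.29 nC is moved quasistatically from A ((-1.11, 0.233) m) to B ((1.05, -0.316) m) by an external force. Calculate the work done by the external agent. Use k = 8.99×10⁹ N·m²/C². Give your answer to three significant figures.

2.58×10⁻⁷ J

For quasistatic motion the external work equals the change in potential energy: W_ext = qΔV = q(V_B − V_A).
At A: distance to the source charge is 1.51 m; V_A = kq₁/r = -34.3 V.
At B: distance to the source charge is 0.833 m; V_B = kq₁/r = -62.1 V.
ΔV = V_B − V_A = -27.8 V.
W_ext = qΔV = (-9.29×10⁻⁹ C)(-27.8 V) = 2.58×10⁻⁷ J.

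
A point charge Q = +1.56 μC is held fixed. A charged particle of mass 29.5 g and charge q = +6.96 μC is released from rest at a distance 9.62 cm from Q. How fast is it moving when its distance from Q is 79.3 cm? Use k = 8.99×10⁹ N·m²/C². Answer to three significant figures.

Only the electrostatic force acts, so mechanical energy is conserved: ½mv² = U₁ − U₂ = kQq(1/r₁ − 1/r₂).
U₁ − U₂ = (8.99×10⁹ N·m²/C²)(1.56×10⁻⁶ C)(6.96×10⁻⁶ C)(1/0.0962 − 1/0.793) = 0.892 J.
v = √(2·0.892/0.0295) = 7.77 m/s.

7.77 m/s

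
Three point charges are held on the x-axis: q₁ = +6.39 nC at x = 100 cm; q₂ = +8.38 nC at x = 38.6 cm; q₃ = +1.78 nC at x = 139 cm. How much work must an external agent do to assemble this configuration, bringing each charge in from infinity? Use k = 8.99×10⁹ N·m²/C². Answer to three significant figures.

1.18×10⁻⁶ J

The work to assemble the configuration equals its total potential energy, U = Σ kqᵢqⱼ/rᵢⱼ over all pairs.
Pair separations: r₁₂ = 0.614 m, r₁₃ = 0.390 m, r₂₃ = 1.00 m.
U = (7.84×10⁻⁷) + (2.62×10⁻⁷) + (1.34×10⁻⁷) = 1.18×10⁻⁶ J.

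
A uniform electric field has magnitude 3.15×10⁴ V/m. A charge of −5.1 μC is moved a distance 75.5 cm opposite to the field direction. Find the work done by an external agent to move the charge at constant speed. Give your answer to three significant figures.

-0.121 J

The potential change for a displacement 75.5 cm opposite to the field direction is ΔV = +Ed = 2.38×10⁴ V.
W_ext = qΔV = -0.121 J.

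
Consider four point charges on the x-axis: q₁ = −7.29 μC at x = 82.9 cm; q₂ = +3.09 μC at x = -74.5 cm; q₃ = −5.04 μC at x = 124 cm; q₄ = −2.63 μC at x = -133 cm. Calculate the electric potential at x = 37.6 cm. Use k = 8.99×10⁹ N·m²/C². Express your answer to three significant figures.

-1.86×10⁵ V

Electric potential is a scalar, so the contributions from each charge add algebraically: V = Σ kqᵢ/rᵢ.
Distances from the field point to each charge: r₁ = 0.453 m, r₂ = 1.12 m, r₃ = 0.864 m, r₄ = 1.71 m.
V = k[(-7.29×10⁻⁶)/(0.453) + (3.09×10⁻⁶)/(1.12) + (-5.04×10⁻⁶)/(0.864) + (-2.63×10⁻⁶)/(1.71)] = -1.86×10⁵ V.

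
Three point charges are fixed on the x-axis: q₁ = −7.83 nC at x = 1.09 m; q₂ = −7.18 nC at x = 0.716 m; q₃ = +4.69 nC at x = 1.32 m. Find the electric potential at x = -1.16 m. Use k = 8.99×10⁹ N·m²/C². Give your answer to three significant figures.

-48.7 V

Electric potential is a scalar, so the contributions from each charge add algebraically: V = Σ kqᵢ/rᵢ.
Distances from the field point to each charge: r₁ = 2.25 m, r₂ = 1.88 m, r₃ = 2.48 m.
V = k[(-7.83×10⁻⁹)/(2.25) + (-7.18×10⁻⁹)/(1.88) + (4.69×10⁻⁹)/(2.48)] = -48.7 V.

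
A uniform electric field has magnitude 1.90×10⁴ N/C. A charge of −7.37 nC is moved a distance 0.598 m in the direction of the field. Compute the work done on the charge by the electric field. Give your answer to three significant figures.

-8.37×10⁻⁵ J

The potential change for a displacement 0.598 m in the direction of the field is ΔV = −Ed = -1.14×10⁴ V.
W_field = −qΔV = -8.37×10⁻⁵ J.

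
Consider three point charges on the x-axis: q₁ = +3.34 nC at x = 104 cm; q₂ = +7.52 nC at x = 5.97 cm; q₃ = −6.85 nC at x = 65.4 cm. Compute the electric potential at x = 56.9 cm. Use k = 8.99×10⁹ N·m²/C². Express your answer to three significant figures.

-528 V

The total potential is the scalar sum of each charge's contribution, V = Σ kqᵢ/rᵢ.
Distances from the field point to each charge: r₁ = 0.471 m, r₂ = 0.509 m, r₃ = 0.0850 m.
V = k[(3.34×10⁻⁹)/(0.471) + (7.52×10⁻⁹)/(0.509) + (-6.85×10⁻⁹)/(0.0850)] = -528 V.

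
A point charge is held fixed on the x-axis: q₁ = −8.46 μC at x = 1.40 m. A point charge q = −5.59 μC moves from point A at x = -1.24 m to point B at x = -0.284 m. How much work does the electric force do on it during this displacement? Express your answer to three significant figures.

-0.0914 J

The work done by the electric force is W_field = −ΔU = −q(V_B − V_A) = q(V_A − V_B).
At A: distance to the source charge is 2.64 m; V_A = kq₁/r = -2.88×10⁴ V.
At B: distance to the source charge is 1.68 m; V_B = kq₁/r = -4.52×10⁴ V.
ΔV = V_B − V_A = -1.64×10⁴ V.
W_field = −qΔV = −(-5.59×10⁻⁶ C)(-1.64×10⁴ V) = -0.0914 J.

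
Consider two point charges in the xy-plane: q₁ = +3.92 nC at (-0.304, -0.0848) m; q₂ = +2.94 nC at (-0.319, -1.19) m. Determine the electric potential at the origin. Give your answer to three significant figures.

133 V

The total potential is the scalar sum of each charge's contribution, V = Σ kqᵢ/rᵢ.
Distances from the field point to each charge: r₁ = 0.316 m, r₂ = 1.23 m.
V = k[(3.92×10⁻⁹)/(0.316) + (2.94×10⁻⁹)/(1.23)] = 133 V.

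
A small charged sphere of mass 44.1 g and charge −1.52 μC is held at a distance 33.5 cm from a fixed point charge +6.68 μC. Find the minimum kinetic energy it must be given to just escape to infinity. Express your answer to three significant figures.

0.272 J

To just escape, total mechanical energy must reach zero at infinity: ½mv²_min + U = 0, so ½mv²_min = −U = |kQq|/r.
|U| = |kQq|/r = (8.99×10⁹ N·m²/C²)(6.68×10⁻⁶)(1.52×10⁻⁶)/(0.335) = 0.272 J.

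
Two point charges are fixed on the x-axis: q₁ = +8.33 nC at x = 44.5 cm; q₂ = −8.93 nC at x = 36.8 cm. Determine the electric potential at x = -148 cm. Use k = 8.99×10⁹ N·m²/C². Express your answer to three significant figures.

The total potential is the scalar sum of each charge's contribution, V = Σ kqᵢ/rᵢ.
Distances from the field point to each charge: r₁ = 1.93 m, r₂ = 1.85 m.
V = k[(8.33×10⁻⁹)/(1.93) + (-8.93×10⁻⁹)/(1.85)] = -4.54 V.

-4.54 V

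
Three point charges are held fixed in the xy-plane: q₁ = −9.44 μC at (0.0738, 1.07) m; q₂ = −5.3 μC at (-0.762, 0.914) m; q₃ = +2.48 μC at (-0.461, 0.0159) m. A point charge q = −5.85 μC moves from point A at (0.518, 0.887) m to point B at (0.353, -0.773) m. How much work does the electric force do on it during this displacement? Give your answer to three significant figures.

0.862 J

The work done by the electric force is W_field = −ΔU = −q(V_B − V_A) = q(V_A − V_B).
At A: distances to the source charges are 0.480 m, 1.28 m, 1.31 m; V_A = Σ kqᵢ/rᵢ = -1.97×10⁵ V.
At B: distances to the source charges are 1.86 m, 2.02 m, 1.13 m; V_B = Σ kqᵢ/rᵢ = -4.94×10⁴ V.
ΔV = V_B − V_A = 1.47×10⁵ V.
W_field = −qΔV = −(-5.85×10⁻⁶ C)(1.47×10⁵ V) = 0.862 J.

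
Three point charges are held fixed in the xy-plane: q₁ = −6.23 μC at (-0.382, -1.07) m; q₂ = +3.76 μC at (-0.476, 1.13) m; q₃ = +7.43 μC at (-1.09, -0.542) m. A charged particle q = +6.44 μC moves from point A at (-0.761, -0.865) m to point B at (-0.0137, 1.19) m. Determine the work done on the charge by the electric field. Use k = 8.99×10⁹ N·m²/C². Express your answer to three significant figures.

The work done by the electric force is W_field = −ΔU = −q(V_B − V_A) = q(V_A − V_B).
At A: distances to the source charges are 0.431 m, 2.02 m, 0.461 m; V_A = Σ kqᵢ/rᵢ = 3.17×10⁴ V.
At B: distances to the source charges are 2.29 m, 0.466 m, 2.04 m; V_B = Σ kqᵢ/rᵢ = 8.08×10⁴ V.
ΔV = V_B − V_A = 4.91×10⁴ V.
W_field = −qΔV = −(6.44×10⁻⁶ C)(4.91×10⁴ V) = -0.316 J.

-0.316 J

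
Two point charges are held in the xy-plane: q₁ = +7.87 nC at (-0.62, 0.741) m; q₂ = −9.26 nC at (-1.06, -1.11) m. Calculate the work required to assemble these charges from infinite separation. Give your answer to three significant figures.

The assembly work is the sum of pairwise potential energies, U = Σ_{i<j} kqᵢqⱼ/rᵢⱼ.
Pair separations: r₁₂ = 1.90 m.
U = (-3.44×10⁻⁷) = -3.44×10⁻⁷ J.

-3.44×10⁻⁷ J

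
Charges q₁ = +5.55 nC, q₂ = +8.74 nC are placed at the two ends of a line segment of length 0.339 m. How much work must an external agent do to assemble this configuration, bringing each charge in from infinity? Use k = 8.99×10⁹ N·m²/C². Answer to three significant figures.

1.29×10⁻⁶ J

The work to assemble the configuration equals its total potential energy, U = Σ kqᵢqⱼ/rᵢⱼ over all pairs.
The separation is r = 0.339 m.
U = (1.29×10⁻⁶) = 1.29×10⁻⁶ J.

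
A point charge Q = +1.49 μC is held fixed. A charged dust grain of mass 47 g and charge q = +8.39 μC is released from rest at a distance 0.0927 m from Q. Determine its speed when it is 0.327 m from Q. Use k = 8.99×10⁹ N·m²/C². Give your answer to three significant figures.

Only the electrostatic force acts, so mechanical energy is conserved: ½mv² = U₁ − U₂ = kQq(1/r₁ − 1/r₂).
U₁ − U₂ = (8.99×10⁹ N·m²/C²)(1.49×10⁻⁶ C)(8.39×10⁻⁶ C)(1/0.0927 − 1/0.327) = 0.869 J.
v = √(2·0.869/0.0470) = 6.08 m/s.

6.08 m/s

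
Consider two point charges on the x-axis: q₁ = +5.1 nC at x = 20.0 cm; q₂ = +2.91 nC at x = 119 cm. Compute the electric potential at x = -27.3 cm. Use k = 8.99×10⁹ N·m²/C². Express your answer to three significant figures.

The total potential is the scalar sum of each charge's contribution, V = Σ kqᵢ/rᵢ.
Distances from the field point to each charge: r₁ = 0.473 m, r₂ = 1.46 m.
V = k[(5.10×10⁻⁹)/(0.473) + (2.91×10⁻⁹)/(1.46)] = 115 V.

115 V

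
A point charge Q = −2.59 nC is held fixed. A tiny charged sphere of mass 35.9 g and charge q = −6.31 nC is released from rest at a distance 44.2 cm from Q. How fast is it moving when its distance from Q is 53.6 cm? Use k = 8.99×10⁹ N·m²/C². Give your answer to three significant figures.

Only the electrostatic force acts, so mechanical energy is conserved: ½mv² = U₁ − U₂ = kQq(1/r₁ − 1/r₂).
U₁ − U₂ = (8.99×10⁹ N·m²/C²)(-2.59×10⁻⁹ C)(-6.31×10⁻⁹ C)(1/0.442 − 1/0.536) = 5.83×10⁻⁸ J.
v = √(2·5.83×10⁻⁸/0.0359) = 1.80×10⁻³ m/s.

1.80×10⁻³ m/s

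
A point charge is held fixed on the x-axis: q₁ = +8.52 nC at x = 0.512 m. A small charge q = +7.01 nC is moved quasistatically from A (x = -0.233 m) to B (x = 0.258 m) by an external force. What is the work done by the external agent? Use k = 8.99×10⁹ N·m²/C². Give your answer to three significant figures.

For quasistatic motion the external work equals the change in potential energy: W_ext = qΔV = q(V_B − V_A).
At A: distance to the source charge is 0.745 m; V_A = kq₁/r = 103 V.
At B: distance to the source charge is 0.254 m; V_B = kq₁/r = 302 V.
ΔV = V_B − V_A = 199 V.
W_ext = qΔV = (7.01×10⁻⁹ C)(199 V) = 1.39×10⁻⁶ J.

1.39×10⁻⁶ J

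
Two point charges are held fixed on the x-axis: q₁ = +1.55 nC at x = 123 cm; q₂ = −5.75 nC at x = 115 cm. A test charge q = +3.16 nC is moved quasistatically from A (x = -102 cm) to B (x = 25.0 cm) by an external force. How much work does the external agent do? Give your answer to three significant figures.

-8.09×10⁻⁸ J

For quasistatic motion the external work equals the change in potential energy: W_ext = qΔV = q(V_B − V_A).
At A: distances to the source charges are 2.25 m, 2.17 m; V_A = Σ kqᵢ/rᵢ = -17.6 V.
At B: distances to the source charges are 0.980 m, 0.900 m; V_B = Σ kqᵢ/rᵢ = -43.2 V.
ΔV = V_B − V_A = -25.6 V.
W_ext = qΔV = (3.16×10⁻⁹ C)(-25.6 V) = -8.09×10⁻⁸ J.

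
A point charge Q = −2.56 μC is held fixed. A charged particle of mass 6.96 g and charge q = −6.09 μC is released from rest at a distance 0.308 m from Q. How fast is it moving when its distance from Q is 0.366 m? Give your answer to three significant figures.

4.55 m/s

Only the electrostatic force acts, so mechanical energy is conserved: ½mv² = U₁ − U₂ = kQq(1/r₁ − 1/r₂).
U₁ − U₂ = (8.99×10⁹ N·m²/C²)(-2.56×10⁻⁶ C)(-6.09×10⁻⁶ C)(1/0.308 − 1/0.366) = 0.0721 J.
v = √(2·0.0721/6.96×10⁻³) = 4.55 m/s.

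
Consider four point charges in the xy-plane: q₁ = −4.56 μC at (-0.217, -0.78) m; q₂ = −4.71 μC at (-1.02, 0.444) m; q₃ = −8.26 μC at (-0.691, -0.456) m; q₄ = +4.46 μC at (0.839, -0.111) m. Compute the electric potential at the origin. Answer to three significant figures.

Electric potential is a scalar, so the contributions from each charge add algebraically: V = Σ kqᵢ/rᵢ.
Distances from the field point to each charge: r₁ = 0.810 m, r₂ = 1.11 m, r₃ = 0.828 m, r₄ = 0.846 m.
V = k[(-4.56×10⁻⁶)/(0.810) + (-4.71×10⁻⁶)/(1.11) + (-8.26×10⁻⁶)/(0.828) + (4.46×10⁻⁶)/(0.846)] = -1.31×10⁵ V.

-1.31×10⁵ V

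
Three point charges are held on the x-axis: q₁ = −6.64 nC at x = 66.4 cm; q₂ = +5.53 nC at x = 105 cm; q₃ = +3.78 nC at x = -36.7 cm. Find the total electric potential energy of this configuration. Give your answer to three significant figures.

-9.41×10⁻⁷ J

The work to assemble the configuration equals its total potential energy, U = Σ kqᵢqⱼ/rᵢⱼ over all pairs.
Pair separations: r₁₂ = 0.386 m, r₁₃ = 1.03 m, r₂₃ = 1.42 m.
U = (-8.55×10⁻⁷) + (-2.19×10⁻⁷) + (1.33×10⁻⁷) = -9.41×10⁻⁷ J.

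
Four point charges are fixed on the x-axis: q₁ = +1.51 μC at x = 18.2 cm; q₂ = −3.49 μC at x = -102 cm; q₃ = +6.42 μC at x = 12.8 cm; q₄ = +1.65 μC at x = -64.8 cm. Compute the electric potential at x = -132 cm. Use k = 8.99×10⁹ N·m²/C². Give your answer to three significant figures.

Electric potential is a scalar, so the contributions from each charge add algebraically: V = Σ kqᵢ/rᵢ.
Distances from the field point to each charge: r₁ = 1.50 m, r₂ = 0.300 m, r₃ = 1.45 m, r₄ = 0.672 m.
V = k[(1.51×10⁻⁶)/(1.50) + (-3.49×10⁻⁶)/(0.300) + (6.42×10⁻⁶)/(1.45) + (1.65×10⁻⁶)/(0.672)] = -3.36×10⁴ V.

-3.36×10⁴ V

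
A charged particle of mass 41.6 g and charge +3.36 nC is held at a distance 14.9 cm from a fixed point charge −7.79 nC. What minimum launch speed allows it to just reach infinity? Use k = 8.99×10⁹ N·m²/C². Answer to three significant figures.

To just escape, total mechanical energy must reach zero at infinity: ½mv²_min + U = 0, so ½mv²_min = −U = |kQq|/r.
|U| = |kQq|/r = (8.99×10⁹ N·m²/C²)(7.79×10⁻⁹)(3.36×10⁻⁹)/(0.149) = 1.58×10⁻⁶ J.
v_min = √(2|U|/m) = √(2·1.58×10⁻⁶/0.0416) = 8.71×10⁻³ m/s.

8.71×10⁻³ m/s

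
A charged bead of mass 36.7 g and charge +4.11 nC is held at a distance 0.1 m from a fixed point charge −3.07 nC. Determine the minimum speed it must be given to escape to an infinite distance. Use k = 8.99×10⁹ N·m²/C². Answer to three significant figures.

7.86×10⁻³ m/s

To just escape, total mechanical energy must reach zero at infinity: ½mv²_min + U = 0, so ½mv²_min = −U = |kQq|/r.
|U| = |kQq|/r = (8.99×10⁹ N·m²/C²)(3.07×10⁻⁹)(4.11×10⁻⁹)/(0.100) = 1.13×10⁻⁶ J.
v_min = √(2|U|/m) = √(2·1.13×10⁻⁶/0.0367) = 7.86×10⁻³ m/s.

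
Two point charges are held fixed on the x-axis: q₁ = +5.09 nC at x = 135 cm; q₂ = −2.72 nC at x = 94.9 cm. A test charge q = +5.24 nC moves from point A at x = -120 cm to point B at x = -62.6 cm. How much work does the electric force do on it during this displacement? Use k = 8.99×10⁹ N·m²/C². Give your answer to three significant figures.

-5.58×10⁻⁹ J

The work done by the electric force is W_field = −ΔU = −q(V_B − V_A) = q(V_A − V_B).
At A: distances to the source charges are 2.55 m, 2.15 m; V_A = Σ kqᵢ/rᵢ = 6.57 V.
At B: distances to the source charges are 1.98 m, 1.58 m; V_B = Σ kqᵢ/rᵢ = 7.63 V.
ΔV = V_B − V_A = 1.07 V.
W_field = −qΔV = −(5.24×10⁻⁹ C)(1.07 V) = -5.58×10⁻⁹ J.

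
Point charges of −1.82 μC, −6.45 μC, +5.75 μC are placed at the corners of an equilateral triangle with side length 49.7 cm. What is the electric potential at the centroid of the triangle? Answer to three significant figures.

-7.90×10⁴ V

Electric potential is a scalar, so the contributions from each charge add algebraically: V = Σ kqᵢ/rᵢ.
The distance from each vertex to the centroid is a/√3 = 0.287 m.
V = k[(-1.82×10⁻⁶)/(0.287) + (-6.45×10⁻⁶)/(0.287) + (5.75×10⁻⁶)/(0.287)] = -7.90×10⁴ V.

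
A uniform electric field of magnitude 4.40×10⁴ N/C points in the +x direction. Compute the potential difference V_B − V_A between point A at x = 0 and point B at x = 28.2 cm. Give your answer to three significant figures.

In a uniform field, potential decreases in the direction of E: V_B − V_A = −E·Δx.
V_B − V_A = −(4.40×10⁴ V/m)(0.282 m) = -1.24×10⁴ V.

-1.24×10⁴ V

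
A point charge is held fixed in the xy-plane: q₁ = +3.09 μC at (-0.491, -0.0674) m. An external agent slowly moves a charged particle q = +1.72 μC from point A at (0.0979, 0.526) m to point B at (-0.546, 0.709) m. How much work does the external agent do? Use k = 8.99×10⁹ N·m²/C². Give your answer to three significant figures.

For quasistatic motion the external work equals the change in potential energy: W_ext = qΔV = q(V_B − V_A).
At A: distance to the source charge is 0.836 m; V_A = kq₁/r = 3.32×10⁴ V.
At B: distance to the source charge is 0.778 m; V_B = kq₁/r = 3.57×10⁴ V.
ΔV = V_B − V_A = 2460 V.
W_ext = qΔV = (1.72×10⁻⁶ C)(2460 V) = 4.23×10⁻³ J.

4.23×10⁻³ J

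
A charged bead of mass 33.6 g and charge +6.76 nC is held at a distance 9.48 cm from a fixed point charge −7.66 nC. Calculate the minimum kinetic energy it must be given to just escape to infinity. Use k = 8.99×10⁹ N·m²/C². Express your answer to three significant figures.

To just escape, total mechanical energy must reach zero at infinity: ½mv²_min + U = 0, so ½mv²_min = −U = |kQq|/r.
|U| = |kQq|/r = (8.99×10⁹ N·m²/C²)(7.66×10⁻⁹)(6.76×10⁻⁹)/(0.0948) = 4.91×10⁻⁶ J.

4.91×10⁻⁶ J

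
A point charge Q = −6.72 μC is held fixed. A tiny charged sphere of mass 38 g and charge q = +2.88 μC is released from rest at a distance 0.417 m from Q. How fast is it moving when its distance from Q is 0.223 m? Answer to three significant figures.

Only the electrostatic force acts, so mechanical energy is conserved: ½mv² = U₁ − U₂ = kQq(1/r₁ − 1/r₂).
U₁ − U₂ = (8.99×10⁹ N·m²/C²)(-6.72×10⁻⁶ C)(2.88×10⁻⁶ C)(1/0.417 − 1/0.223) = 0.363 J.
v = √(2·0.363/0.0380) = 4.37 m/s.

4.37 m/s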